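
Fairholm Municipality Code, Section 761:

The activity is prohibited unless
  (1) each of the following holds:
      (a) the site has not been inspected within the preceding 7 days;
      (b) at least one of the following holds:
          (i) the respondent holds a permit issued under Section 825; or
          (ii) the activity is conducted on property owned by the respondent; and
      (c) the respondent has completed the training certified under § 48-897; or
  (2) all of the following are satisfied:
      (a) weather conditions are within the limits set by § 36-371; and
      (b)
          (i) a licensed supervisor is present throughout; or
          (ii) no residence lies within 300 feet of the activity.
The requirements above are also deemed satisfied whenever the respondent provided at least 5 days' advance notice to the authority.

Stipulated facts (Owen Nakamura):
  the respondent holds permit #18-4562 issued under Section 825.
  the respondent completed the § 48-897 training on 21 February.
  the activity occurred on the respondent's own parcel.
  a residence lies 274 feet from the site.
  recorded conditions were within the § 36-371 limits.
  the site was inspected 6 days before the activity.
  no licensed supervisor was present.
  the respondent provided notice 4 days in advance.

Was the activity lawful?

(a) not (site inspected) — not met.
(i) holds permit — holds.
(ii) own property — holds.
(b) = T OR T = true.
(c) training certified — satisfied.
(1) = F AND T AND T = false.
(a) weather ok — met.
(i) supervisor present — not satisfied.
(ii) no residence in 300 ft — not satisfied.
(b): F OR F → false.
So (2) is not satisfied (T AND F).
So Overall is not satisfied (F OR F).
Exception (≥5 days' notice) — not satisfied.
Result: main false OR exception false → false.

No — unlawful.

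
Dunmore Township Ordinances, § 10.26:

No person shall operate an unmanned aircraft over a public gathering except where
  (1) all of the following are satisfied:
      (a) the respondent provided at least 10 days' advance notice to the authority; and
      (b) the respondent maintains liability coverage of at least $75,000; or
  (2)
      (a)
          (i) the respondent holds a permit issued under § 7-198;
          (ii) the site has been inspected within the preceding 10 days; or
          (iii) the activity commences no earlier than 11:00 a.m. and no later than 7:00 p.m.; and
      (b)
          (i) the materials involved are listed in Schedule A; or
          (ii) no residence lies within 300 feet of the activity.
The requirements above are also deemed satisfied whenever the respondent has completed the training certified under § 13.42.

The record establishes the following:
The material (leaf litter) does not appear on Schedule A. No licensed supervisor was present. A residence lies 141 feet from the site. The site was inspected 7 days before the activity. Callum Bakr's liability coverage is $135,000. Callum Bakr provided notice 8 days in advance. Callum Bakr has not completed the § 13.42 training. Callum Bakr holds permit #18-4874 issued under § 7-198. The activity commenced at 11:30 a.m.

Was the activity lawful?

(a) ≥10 days' notice — fails.
(b) coverage ≥ $75,000 — met.
(1) = F AND T = false.
(i) holds permit — satisfied.
(ii) site inspected — holds.
(iii) start within hours — holds.
(a): T OR T OR T → true.
(i) Schedule A material — fails.
(ii) no residence in 300 ft — fails.
(b) = F OR F = false.
(2) = T AND F = false.
So Overall is not satisfied (F OR F).
Exception (training certified) — not satisfied.
Result: main false OR exception false → false.

No — unlawful.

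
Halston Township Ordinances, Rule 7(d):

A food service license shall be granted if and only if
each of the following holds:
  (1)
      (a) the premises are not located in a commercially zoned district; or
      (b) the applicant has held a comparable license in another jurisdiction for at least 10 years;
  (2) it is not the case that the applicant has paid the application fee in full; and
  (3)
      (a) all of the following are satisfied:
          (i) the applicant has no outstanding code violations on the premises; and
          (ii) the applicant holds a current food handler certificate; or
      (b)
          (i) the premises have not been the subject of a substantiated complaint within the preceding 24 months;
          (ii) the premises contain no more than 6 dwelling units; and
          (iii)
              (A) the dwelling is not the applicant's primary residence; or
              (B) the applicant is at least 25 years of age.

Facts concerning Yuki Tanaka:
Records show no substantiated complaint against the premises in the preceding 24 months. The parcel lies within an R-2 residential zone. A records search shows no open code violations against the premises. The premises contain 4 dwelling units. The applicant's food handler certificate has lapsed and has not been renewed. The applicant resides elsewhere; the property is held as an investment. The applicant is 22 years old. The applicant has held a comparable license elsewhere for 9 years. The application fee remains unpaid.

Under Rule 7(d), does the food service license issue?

Yes — granted.

(a) not (commercially zoned) — met.
(b) prior license ≥ 10 yr — not met.
So (1) is satisfied (T OR F).
(2) not (fee paid) — holds.
(i) no code violations — met.
(ii) food handler cert. — not met.
(a) = T AND F = false.
(i) no complaint in 24 mo. — satisfied.
(ii) ≤ 6 units — satisfied.
(A) not (primary residence) — satisfied.
(B) age ≥ 25 — fails.
(iii): T OR F → true.
So (b) is satisfied (T AND T AND T).
(3): F OR T → true.
Overall: T AND T AND T → true.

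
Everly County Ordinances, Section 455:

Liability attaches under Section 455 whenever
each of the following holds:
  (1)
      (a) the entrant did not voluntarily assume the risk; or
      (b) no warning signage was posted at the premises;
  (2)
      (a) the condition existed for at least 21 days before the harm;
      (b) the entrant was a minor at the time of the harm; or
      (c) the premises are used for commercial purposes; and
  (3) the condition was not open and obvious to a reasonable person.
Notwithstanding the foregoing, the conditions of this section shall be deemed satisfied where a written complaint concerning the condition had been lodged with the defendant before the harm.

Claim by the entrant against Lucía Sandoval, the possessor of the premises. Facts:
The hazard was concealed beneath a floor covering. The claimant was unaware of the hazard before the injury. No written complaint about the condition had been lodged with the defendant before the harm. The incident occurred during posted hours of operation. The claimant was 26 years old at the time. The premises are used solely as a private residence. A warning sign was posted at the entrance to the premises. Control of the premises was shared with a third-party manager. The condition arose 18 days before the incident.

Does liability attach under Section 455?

No — not liable.

(a) no assumed risk — holds.
(b) no signage posted — fails.
So (1) is satisfied (T OR F).
(a) condition ≥21 days old — fails.
(b) entrant a minor — fails.
(c) commercial use — not satisfied.
(2) = F OR F OR F = false.
(3) not open/obvious — holds.
So Overall is not satisfied (T AND F AND T).
Exception (complaint lodged) — not satisfied.
Result: main false OR exception false → false.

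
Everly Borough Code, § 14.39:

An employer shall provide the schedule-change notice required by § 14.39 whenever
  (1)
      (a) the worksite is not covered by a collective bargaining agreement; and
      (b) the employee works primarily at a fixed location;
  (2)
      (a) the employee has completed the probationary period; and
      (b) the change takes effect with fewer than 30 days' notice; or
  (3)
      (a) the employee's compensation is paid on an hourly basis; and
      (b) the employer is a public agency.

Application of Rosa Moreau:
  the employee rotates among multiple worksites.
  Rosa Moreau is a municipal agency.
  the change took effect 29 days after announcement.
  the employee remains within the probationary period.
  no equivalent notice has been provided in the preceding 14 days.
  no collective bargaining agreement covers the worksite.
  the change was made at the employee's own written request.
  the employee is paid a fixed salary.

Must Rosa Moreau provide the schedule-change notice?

(a) no CBA — holds.
(b) fixed location — fails.
(1): T AND F → false.
(a) past probation — not satisfied.
(b) < 30 days' notice — met.
(2): F AND T → false.
(a) hourly-paid — not satisfied.
(b) public agency — holds.
(3): F AND T → false.
Overall: F OR F OR F → false.

No — not required.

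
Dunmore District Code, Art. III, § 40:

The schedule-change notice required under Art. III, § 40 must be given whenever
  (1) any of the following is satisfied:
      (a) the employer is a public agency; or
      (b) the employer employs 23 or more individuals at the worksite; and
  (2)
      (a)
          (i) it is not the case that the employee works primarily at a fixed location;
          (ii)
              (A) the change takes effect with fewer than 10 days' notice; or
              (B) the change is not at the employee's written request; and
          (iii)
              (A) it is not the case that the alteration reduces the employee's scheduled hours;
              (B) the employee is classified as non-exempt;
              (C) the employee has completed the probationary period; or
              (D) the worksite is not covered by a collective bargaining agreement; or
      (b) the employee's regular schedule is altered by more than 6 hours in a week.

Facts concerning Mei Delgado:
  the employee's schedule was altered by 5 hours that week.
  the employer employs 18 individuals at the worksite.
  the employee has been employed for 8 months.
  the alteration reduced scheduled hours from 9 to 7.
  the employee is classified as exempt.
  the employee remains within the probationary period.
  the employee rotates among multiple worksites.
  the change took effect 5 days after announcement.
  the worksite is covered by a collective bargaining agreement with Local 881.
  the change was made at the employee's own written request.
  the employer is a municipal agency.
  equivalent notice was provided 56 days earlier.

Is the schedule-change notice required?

No — not required.

(a) public agency — satisfied.
(b) ≥ 23 at site — not met.
(1) = T OR F = true.
(i) not (fixed location) — met.
(A) < 10 days' notice — met.
(B) not employee-requested — not satisfied.
(ii) = T OR F = true.
(A) not (hours reduced) — fails.
(B) non-exempt — fails.
(C) past probation — not met.
(D) no CBA — not satisfied.
(iii) = F OR F OR F OR F = false.
(a) = T AND T AND F = false.
(b) schedule shift > 6h — fails.
(2): F OR F → false.
Overall: T AND F → false.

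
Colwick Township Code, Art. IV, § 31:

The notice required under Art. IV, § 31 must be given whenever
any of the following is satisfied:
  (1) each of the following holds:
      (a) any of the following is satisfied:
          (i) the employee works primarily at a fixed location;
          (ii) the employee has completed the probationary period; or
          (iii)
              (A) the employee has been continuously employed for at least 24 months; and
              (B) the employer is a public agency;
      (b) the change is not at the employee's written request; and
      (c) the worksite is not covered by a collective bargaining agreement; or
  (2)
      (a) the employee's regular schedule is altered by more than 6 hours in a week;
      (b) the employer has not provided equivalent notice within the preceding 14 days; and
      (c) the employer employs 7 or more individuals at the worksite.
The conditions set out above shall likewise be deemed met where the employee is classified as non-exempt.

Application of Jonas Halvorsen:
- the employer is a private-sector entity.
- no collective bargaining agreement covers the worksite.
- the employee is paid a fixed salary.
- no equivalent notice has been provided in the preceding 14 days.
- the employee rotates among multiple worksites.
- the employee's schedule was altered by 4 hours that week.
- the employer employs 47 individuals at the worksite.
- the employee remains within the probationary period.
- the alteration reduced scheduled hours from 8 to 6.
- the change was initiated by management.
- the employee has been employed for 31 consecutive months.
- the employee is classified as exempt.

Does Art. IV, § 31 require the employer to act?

(i) fixed location — fails.
(ii) past probation — fails.
(A) tenure ≥ 24 mo. — satisfied.
(B) public agency — not met.
So (iii) is not satisfied (T AND F).
(a): F OR F OR F → false.
(b) not employee-requested — met.
(c) no CBA — satisfied.
So (1) is not satisfied (F AND T AND T).
(a) schedule shift > 6h — not met.
(b) no recent notice — satisfied.
(c) ≥ 7 at site — satisfied.
(2) = F AND T AND T = false.
Overall = F OR F = false.
Exception (non-exempt) — not satisfied.
Result: main false OR exception false → false.

No — not required.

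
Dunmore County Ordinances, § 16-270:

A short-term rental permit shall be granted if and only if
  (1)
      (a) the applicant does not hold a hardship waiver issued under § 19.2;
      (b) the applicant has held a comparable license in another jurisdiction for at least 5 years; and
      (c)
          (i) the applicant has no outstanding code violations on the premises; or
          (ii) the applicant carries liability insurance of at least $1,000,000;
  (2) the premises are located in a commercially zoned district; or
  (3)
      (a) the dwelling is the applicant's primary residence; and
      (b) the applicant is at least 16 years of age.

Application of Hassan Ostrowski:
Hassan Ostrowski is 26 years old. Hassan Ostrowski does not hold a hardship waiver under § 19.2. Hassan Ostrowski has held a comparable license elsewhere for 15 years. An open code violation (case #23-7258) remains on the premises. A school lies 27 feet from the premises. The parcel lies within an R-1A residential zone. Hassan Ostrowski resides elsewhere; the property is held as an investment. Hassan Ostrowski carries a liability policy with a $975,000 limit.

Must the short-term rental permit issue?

No — denied.

(a) not (hardship waiver) — holds.
(b) prior license ≥ 5 yr — holds.
(i) no code violations — fails.
(ii) insurance ≥ $1,000,000 — not satisfied.
(c) = F OR F = false.
(1): T AND T AND F → false.
(2) commercially zoned — not met.
(a) primary residence — not satisfied.
(b) age ≥ 16 — satisfied.
(3): F AND T → false.
Overall: F OR F OR F → false.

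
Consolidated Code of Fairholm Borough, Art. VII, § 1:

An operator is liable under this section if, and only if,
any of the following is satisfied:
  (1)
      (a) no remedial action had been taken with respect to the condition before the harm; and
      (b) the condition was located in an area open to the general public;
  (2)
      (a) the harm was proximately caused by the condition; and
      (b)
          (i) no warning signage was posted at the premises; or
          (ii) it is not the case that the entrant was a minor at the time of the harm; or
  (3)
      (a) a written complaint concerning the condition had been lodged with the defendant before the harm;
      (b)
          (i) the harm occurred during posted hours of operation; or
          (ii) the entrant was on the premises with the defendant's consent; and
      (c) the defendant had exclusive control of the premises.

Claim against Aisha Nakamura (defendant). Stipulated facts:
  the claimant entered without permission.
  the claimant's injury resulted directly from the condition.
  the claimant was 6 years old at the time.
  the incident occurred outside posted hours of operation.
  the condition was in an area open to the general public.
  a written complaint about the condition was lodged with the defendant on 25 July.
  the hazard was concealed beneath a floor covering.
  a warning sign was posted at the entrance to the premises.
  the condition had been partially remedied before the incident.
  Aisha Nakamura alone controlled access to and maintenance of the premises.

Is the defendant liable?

(a) no remedial action — not met.
(b) public area — holds.
(1): F AND T → false.
(a) proximate cause — holds.
(i) no signage posted — not satisfied.
(ii) not (entrant a minor) — fails.
(b): F OR F → false.
(2) = T AND F = false.
(a) complaint lodged — met.
(i) during posted hours — not satisfied.
(ii) consent to enter — fails.
(b): F OR F → false.
(c) exclusive control — satisfied.
(3) = T AND F AND T = false.
Overall = F OR F OR F = false.

No — not liable.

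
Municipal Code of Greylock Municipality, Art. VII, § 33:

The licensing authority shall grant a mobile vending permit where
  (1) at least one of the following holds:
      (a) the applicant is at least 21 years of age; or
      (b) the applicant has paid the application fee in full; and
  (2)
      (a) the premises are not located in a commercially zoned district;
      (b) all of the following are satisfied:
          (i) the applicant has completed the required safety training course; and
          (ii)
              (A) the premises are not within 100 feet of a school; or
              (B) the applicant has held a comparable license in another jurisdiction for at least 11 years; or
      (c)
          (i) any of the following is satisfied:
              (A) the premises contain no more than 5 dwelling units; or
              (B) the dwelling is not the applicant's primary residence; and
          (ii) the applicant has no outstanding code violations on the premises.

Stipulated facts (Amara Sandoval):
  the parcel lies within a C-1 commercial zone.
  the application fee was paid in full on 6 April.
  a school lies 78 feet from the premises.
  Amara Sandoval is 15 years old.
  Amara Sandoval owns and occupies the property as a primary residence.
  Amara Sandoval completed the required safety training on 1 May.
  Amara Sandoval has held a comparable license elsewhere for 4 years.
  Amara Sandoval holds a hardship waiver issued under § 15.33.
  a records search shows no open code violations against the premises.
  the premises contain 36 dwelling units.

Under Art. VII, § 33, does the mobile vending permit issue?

(a) age ≥ 21 — not met.
(b) fee paid — holds.
(1): F OR T → true.
(a) not (commercially zoned) — not met.
(i) safety training — satisfied.
(A) ≥100 ft from school — fails.
(B) prior license ≥ 11 yr — fails.
(ii): F OR F → false.
(b): T AND F → false.
(A) ≤ 5 units — not satisfied.
(B) not (primary residence) — not satisfied.
(i) = F OR F = false.
(ii) no code violations — met.
So (c) is not satisfied (F AND T).
So (2) is not satisfied (F OR F OR F).
So Overall is not satisfied (T AND F).

No — denied.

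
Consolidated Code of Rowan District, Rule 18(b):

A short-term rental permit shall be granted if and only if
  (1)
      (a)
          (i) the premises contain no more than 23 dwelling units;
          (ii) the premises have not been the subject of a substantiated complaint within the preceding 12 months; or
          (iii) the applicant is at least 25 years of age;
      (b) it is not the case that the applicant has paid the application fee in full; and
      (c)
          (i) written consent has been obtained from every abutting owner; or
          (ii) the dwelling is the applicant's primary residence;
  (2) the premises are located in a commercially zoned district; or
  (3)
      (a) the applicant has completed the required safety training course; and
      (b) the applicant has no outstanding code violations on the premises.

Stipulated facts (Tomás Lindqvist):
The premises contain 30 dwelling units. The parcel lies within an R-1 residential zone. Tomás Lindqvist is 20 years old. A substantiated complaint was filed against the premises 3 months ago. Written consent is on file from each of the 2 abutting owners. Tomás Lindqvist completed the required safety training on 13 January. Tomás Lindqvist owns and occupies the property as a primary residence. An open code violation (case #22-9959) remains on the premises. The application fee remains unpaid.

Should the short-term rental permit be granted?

(i) ≤ 23 units — not satisfied.
(ii) no complaint in 12 mo. — not met.
(iii) age ≥ 25 — fails.
So (a) is not satisfied (F OR F OR F).
(b) not (fee paid) — holds.
(i) all abutters consent — met.
(ii) primary residence — holds.
So (c) is satisfied (T OR T).
(1): F AND T AND T → false.
(2) commercially zoned — not satisfied.
(a) safety training — met.
(b) no code violations — not satisfied.
So (3) is not satisfied (T AND F).
Overall = F OR F OR F = false.

No — denied.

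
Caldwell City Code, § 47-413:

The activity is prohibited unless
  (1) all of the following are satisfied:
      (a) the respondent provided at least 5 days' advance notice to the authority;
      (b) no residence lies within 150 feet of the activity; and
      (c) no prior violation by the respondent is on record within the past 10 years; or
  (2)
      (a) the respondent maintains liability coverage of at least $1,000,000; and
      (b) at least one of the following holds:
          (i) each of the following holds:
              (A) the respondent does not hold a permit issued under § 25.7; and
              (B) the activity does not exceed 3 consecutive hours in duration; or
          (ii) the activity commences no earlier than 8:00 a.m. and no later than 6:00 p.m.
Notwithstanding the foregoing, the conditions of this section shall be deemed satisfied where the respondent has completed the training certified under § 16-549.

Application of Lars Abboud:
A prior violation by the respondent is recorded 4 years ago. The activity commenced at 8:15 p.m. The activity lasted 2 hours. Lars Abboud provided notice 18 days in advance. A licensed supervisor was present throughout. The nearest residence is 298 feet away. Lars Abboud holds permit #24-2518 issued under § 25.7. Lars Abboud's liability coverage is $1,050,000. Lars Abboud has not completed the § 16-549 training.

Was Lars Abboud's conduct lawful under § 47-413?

No — unlawful.

(a) ≥5 days' notice — holds.
(b) no residence in 150 ft — met.
(c) no prior violation — not satisfied.
(1): T AND T AND F → false.
(a) coverage ≥ $1,000,000 — met.
(A) not (holds permit) — not met.
(B) ≤ 3 hrs duration — holds.
(i): F AND T → false.
(ii) start within hours — not met.
(b) = F OR F = false.
So (2) is not satisfied (T AND F).
Overall = F OR F = false.
Exception (training certified) — not satisfied.
Result: main false OR exception false → false.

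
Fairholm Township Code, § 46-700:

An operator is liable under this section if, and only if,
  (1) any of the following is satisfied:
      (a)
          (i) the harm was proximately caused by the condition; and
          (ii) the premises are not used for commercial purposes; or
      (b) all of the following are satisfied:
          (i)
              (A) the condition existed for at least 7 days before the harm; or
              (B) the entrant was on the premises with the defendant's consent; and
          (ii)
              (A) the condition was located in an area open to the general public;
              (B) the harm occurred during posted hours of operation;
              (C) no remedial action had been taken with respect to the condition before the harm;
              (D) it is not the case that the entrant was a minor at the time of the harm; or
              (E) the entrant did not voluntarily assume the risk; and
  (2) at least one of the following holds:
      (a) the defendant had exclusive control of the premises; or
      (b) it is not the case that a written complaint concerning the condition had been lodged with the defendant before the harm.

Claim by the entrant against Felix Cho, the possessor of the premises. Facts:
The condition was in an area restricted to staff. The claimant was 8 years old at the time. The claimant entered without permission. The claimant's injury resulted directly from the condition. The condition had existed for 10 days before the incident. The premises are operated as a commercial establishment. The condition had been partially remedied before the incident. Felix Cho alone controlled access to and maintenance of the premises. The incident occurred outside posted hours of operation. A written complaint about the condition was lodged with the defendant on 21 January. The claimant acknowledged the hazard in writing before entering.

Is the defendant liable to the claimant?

(i) proximate cause — satisfied.
(ii) not (commercial use) — fails.
(a) = T AND F = false.
(A) condition ≥7 days old — holds.
(B) consent to enter — fails.
(i): T OR F → true.
(A) public area — not satisfied.
(B) during posted hours — not met.
(C) no remedial action — not met.
(D) not (entrant a minor) — not satisfied.
(E) no assumed risk — not satisfied.
(ii) = F OR F OR F OR F OR F = false.
(b) = T AND F = false.
So (1) is not satisfied (F OR F).
(a) exclusive control — satisfied.
(b) not (complaint lodged) — not satisfied.
(2) = T OR F = true.
Overall: F AND T → false.

No — not liable.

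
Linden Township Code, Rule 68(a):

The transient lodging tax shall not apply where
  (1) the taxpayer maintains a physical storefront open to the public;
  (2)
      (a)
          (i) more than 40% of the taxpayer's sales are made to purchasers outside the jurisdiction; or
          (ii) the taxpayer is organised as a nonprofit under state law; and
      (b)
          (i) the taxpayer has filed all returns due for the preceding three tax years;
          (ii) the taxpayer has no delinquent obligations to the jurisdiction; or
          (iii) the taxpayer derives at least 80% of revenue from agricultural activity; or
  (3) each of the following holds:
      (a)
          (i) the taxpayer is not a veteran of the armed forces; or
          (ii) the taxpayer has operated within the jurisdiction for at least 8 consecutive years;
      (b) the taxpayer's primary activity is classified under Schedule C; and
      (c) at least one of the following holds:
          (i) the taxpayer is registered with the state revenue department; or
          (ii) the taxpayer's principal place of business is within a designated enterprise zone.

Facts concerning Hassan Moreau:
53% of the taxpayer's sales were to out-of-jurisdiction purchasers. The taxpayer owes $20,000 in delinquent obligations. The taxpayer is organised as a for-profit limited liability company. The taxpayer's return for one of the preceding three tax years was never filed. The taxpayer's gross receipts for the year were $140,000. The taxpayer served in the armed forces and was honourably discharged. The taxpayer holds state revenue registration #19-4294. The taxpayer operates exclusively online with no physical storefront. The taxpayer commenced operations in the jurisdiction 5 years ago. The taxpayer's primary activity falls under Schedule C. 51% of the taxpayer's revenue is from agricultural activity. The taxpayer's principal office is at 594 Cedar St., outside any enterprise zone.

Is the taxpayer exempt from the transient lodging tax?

No — not exempt.

(1) has storefront — fails.
(i) >40% out-of-jur. sales — satisfied.
(ii) nonprofit — not satisfied.
(a) = T OR F = true.
(i) returns current — not met.
(ii) no delinquency — not satisfied.
(iii) ≥80% agricultural — not satisfied.
So (b) is not satisfied (F OR F OR F).
So (2) is not satisfied (T AND F).
(i) not (veteran) — not met.
(ii) ≥ 8 yrs in jurisdiction — not met.
So (a) is not satisfied (F OR F).
(b) Schedule C activity — holds.
(i) state-registered — holds.
(ii) in enterprise zone — not met.
(c) = T OR F = true.
(3) = F AND T AND T = false.
Overall: F OR F OR F → false.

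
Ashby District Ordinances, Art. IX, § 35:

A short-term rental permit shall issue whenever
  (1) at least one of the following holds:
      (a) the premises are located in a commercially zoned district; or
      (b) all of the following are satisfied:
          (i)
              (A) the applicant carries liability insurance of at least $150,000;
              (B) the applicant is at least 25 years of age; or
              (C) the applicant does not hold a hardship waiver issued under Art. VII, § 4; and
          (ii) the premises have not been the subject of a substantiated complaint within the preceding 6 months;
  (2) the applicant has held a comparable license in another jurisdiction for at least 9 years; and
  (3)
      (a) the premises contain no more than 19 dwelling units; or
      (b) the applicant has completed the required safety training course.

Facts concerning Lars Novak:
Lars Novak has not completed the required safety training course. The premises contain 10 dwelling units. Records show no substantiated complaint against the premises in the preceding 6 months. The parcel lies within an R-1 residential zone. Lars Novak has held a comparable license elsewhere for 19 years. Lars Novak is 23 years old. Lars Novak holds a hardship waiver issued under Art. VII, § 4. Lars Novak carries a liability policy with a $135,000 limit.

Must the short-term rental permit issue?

(a) commercially zoned — fails.
(A) insurance ≥ $150,000 — not satisfied.
(B) age ≥ 25 — not met.
(C) not (hardship waiver) — not satisfied.
So (i) is not satisfied (F OR F OR F).
(ii) no complaint in 6 mo. — met.
(b) = F AND T = false.
(1): F OR F → false.
(2) prior license ≥ 9 yr — satisfied.
(a) ≤ 19 units — satisfied.
(b) safety training — fails.
So (3) is satisfied (T OR F).
Overall = F AND T AND T = false.

No — denied.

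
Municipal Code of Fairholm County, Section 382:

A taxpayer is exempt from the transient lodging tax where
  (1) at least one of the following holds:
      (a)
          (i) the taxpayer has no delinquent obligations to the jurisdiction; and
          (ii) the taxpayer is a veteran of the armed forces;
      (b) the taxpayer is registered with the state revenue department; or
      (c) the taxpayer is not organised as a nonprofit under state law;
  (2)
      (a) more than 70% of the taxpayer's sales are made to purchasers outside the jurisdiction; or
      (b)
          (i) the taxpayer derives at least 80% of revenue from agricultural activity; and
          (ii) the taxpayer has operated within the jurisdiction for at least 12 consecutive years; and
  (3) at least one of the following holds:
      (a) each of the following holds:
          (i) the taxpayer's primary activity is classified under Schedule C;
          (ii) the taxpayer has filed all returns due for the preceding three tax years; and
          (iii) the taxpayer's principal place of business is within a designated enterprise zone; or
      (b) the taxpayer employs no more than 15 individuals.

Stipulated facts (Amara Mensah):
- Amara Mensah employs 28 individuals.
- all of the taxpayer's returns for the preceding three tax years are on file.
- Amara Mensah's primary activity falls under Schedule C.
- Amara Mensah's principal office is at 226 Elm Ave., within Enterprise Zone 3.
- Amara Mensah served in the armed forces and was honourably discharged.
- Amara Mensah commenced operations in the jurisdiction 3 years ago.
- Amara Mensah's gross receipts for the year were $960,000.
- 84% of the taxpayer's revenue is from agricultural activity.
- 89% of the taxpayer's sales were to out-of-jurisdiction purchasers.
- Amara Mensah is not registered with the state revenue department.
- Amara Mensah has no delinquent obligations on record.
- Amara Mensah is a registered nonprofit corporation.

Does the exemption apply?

Yes — exempt.

(i) no delinquency — met.
(ii) veteran — met.
(a) = T AND T = true.
(b) state-registered — not met.
(c) not (nonprofit) — not satisfied.
(1): T OR F OR F → true.
(a) >70% out-of-jur. sales — satisfied.
(i) ≥80% agricultural — satisfied.
(ii) ≥ 12 yrs in jurisdiction — fails.
(b) = T AND F = false.
(2) = T OR F = true.
(i) Schedule C activity — met.
(ii) returns current — holds.
(iii) in enterprise zone — satisfied.
(a) = T AND T AND T = true.
(b) ≤ 15 employees — fails.
(3) = T OR F = true.
Overall: T AND T AND T → true.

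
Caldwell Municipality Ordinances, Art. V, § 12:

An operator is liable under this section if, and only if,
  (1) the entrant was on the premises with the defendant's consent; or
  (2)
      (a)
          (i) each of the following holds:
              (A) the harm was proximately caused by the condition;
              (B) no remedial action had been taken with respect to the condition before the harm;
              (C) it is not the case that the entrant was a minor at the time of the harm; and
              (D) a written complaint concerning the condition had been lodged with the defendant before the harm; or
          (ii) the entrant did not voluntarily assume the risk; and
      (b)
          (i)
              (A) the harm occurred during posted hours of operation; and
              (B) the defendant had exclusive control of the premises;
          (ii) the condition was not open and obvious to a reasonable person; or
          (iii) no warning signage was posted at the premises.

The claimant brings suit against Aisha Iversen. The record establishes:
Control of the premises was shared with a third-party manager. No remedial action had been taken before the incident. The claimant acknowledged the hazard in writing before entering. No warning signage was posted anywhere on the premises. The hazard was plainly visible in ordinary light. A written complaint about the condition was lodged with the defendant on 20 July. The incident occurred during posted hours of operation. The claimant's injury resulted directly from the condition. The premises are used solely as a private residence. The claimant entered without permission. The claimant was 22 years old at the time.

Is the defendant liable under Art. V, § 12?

Yes — liable.

(1) consent to enter — not satisfied.
(A) proximate cause — met.
(B) no remedial action — met.
(C) not (entrant a minor) — holds.
(D) complaint lodged — holds.
So (i) is satisfied (T AND T AND T AND T).
(ii) no assumed risk — not satisfied.
(a) = T OR F = true.
(A) during posted hours — holds.
(B) exclusive control — fails.
(i) = T AND F = false.
(ii) not open/obvious — not satisfied.
(iii) no signage posted — holds.
(b) = F OR F OR T = true.
So (2) is satisfied (T AND T).
Overall: F OR T → true.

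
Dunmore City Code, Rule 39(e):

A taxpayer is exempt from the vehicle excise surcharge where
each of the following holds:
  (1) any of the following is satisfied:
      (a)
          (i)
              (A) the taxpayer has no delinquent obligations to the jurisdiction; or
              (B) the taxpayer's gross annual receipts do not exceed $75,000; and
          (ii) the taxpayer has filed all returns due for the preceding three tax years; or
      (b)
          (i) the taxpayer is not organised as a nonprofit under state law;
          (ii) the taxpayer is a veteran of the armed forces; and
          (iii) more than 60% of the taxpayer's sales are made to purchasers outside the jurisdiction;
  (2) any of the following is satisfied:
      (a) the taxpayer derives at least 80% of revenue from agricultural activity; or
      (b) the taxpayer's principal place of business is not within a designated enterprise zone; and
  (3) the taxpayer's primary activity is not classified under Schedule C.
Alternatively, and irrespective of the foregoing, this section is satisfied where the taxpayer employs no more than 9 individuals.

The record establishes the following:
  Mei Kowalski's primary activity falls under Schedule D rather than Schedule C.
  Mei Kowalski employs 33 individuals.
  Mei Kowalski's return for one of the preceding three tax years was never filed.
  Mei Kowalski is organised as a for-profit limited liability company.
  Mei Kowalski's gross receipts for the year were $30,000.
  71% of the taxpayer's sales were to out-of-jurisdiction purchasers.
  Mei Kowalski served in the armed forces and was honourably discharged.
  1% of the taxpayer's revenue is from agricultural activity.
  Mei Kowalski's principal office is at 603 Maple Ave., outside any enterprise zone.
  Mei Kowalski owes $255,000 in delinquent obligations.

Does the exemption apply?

Yes — exempt.

(A) no delinquency — fails.
(B) receipts ≤ $75,000 — met.
(i) = F OR T = true.
(ii) returns current — fails.
(a): T AND F → false.
(i) not (nonprofit) — satisfied.
(ii) veteran — holds.
(iii) >60% out-of-jur. sales — met.
So (b) is satisfied (T AND T AND T).
(1): F OR T → true.
(a) ≥80% agricultural — not satisfied.
(b) not (in enterprise zone) — satisfied.
So (2) is satisfied (F OR T).
(3) not (Schedule C activity) — satisfied.
Overall = T AND T AND T = true.
Exception (≤ 9 employees) — not satisfied.
Result: main true OR exception false → true.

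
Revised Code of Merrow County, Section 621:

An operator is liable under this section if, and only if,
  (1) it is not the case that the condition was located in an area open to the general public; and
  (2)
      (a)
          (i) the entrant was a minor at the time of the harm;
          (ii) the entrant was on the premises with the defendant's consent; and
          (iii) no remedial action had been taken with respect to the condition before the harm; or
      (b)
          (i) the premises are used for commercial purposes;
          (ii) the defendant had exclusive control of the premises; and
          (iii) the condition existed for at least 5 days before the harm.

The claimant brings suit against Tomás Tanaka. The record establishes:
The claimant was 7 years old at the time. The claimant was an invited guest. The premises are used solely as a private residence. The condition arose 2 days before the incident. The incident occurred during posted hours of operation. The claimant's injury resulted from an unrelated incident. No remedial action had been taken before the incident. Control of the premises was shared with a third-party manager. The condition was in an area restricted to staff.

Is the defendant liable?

Yes — liable.

(1) not (public area) — satisfied.
(i) entrant a minor — satisfied.
(ii) consent to enter — satisfied.
(iii) no remedial action — met.
So (a) is satisfied (T AND T AND T).
(i) commercial use — not satisfied.
(ii) exclusive control — not met.
(iii) condition ≥5 days old — not met.
So (b) is not satisfied (F AND F AND F).
So (2) is satisfied (T OR F).
Overall: T AND T → true.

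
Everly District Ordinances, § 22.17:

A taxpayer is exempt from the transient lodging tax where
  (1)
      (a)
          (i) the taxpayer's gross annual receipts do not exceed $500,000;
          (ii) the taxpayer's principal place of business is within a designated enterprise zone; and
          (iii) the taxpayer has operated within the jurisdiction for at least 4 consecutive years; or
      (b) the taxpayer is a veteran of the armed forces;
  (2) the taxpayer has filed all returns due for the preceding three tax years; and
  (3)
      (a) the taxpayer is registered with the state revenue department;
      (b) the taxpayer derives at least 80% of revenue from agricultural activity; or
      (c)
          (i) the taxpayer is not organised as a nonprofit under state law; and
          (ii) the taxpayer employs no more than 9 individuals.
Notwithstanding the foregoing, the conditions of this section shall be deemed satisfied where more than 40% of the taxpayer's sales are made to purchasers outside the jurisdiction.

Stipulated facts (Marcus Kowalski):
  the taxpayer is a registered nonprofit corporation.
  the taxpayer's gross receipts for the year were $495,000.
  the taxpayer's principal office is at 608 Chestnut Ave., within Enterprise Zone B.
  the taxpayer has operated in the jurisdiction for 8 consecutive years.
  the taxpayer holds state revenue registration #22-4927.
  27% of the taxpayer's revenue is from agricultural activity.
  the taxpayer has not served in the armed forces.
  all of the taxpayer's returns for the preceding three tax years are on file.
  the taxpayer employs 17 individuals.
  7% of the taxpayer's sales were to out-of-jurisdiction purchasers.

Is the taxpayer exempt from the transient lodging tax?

(i) receipts ≤ $500,000 — satisfied.
(ii) in enterprise zone — satisfied.
(iii) ≥ 4 yrs in jurisdiction — met.
(a): T AND T AND T → true.
(b) veteran — not met.
(1) = T OR F = true.
(2) returns current — met.
(a) state-registered — satisfied.
(b) ≥80% agricultural — not satisfied.
(i) not (nonprofit) — not satisfied.
(ii) ≤ 9 employees — not satisfied.
So (c) is not satisfied (F AND F).
(3): T OR F OR F → true.
Overall = T AND T AND T = true.
Exception (>40% out-of-jur. sales) — not satisfied.
Result: main true OR exception false → true.

Yes — exempt.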